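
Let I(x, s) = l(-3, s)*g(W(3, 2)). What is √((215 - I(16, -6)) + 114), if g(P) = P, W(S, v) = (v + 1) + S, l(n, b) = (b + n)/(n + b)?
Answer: √323 ≈ 17.972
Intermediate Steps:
l(n, b) = 1 (l(n, b) = (b + n)/(b + n) = 1)
W(S, v) = 1 + S + v (W(S, v) = (1 + v) + S = 1 + S + v)
I(x, s) = 6 (I(x, s) = 1*(1 + 3 + 2) = 1*6 = 6)
√((215 - I(16, -6)) + 114) = √((215 - 1*6) + 114) = √((215 - 6) + 114) = √(209 + 114) = √323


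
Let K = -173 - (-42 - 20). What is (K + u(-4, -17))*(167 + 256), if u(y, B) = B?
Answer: -54144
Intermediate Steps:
K = -111 (K = -173 - 1*(-62) = -173 + 62 = -111)
(K + u(-4, -17))*(167 + 256) = (-111 - 17)*(167 + 256) = -128*423 = -54144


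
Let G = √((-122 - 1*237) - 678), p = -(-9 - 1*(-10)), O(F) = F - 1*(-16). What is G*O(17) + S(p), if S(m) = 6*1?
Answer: 6 + 33*I*√1037 ≈ 6.0 + 1062.7*I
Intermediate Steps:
O(F) = 16 + F (O(F) = F + 16 = 16 + F)
p = -1 (p = -(-9 + 10) = -1*1 = -1)
S(m) = 6
G = I*√1037 (G = √((-122 - 237) - 678) = √(-359 - 678) = √(-1037) = I*√1037 ≈ 32.203*I)
G*O(17) + S(p) = (I*√1037)*(16 + 17) + 6 = (I*√1037)*33 + 6 = 33*I*√1037 + 6 = 6 + 33*I*√1037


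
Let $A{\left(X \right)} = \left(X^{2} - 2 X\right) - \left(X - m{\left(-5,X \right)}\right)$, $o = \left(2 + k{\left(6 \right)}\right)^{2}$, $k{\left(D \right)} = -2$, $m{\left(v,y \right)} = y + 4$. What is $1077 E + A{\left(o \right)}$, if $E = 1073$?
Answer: $1155625$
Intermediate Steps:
$m{\left(v,y \right)} = 4 + y$
$o = 0$ ($o = \left(2 - 2\right)^{2} = 0^{2} = 0$)
$A{\left(X \right)} = 4 + X^{2} - 2 X$ ($A{\left(X \right)} = \left(X^{2} - 2 X\right) + \left(\left(4 + X\right) - X\right) = \left(X^{2} - 2 X\right) + 4 = 4 + X^{2} - 2 X$)
$1077 E + A{\left(o \right)} = 1077 \cdot 1073 + \left(4 + 0^{2} - 0\right) = 1155621 + \left(4 + 0 + 0\right) = 1155621 + 4 = 1155625$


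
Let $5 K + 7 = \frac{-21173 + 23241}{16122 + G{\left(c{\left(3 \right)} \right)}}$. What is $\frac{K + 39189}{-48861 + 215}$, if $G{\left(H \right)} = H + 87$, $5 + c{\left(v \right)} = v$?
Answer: $- \frac{1587784617}{1971014305} \approx -0.80557$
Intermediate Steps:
$c{\left(v \right)} = -5 + v$
$G{\left(H \right)} = 87 + H$
$K = - \frac{111381}{81035}$ ($K = - \frac{7}{5} + \frac{\left(-21173 + 23241\right) \frac{1}{16122 + \left(87 + \left(-5 + 3\right)\right)}}{5} = - \frac{7}{5} + \frac{2068 \frac{1}{16122 + \left(87 - 2\right)}}{5} = - \frac{7}{5} + \frac{2068 \frac{1}{16122 + 85}}{5} = - \frac{7}{5} + \frac{2068 \cdot \frac{1}{16207}}{5} = - \frac{7}{5} + \frac{1}{5} \cdot \frac{2068}{16207} = - \frac{7}{5} + \frac{2068}{81035} = - \frac{111381}{81035} \approx -1.3745$)
$\frac{K + 39189}{-48861 + 215} = \frac{- \frac{111381}{81035} + 39189}{-48861 + 215} = \frac{3175569234}{81035 \left(-48646\right)} = \frac{3175569234}{81035} \left(- \frac{1}{48646}\right) = - \frac{1587784617}{1971014305}$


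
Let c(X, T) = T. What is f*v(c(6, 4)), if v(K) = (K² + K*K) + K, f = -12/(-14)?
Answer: 216/7 ≈ 30.857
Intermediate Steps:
f = 6/7 (f = -12*(-1/14) = 6/7 ≈ 0.85714)
v(K) = K + 2*K² (v(K) = (K² + K²) + K = 2*K² + K = K + 2*K²)
f*v(c(6, 4)) = 6*(4*(1 + 2*4))/7 = 6*(4*(1 + 8))/7 = 6*(4*9)/7 = (6/7)*36 = 216/7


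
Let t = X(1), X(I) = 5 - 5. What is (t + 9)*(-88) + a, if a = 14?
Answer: -778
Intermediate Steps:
X(I) = 0
t = 0
(t + 9)*(-88) + a = (0 + 9)*(-88) + 14 = 9*(-88) + 14 = -792 + 14 = -778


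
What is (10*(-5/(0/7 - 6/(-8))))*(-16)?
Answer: 3200/3 ≈ 1066.7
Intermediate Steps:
(10*(-5/(0/7 - 6/(-8))))*(-16) = (10*(-5/(0*(1/7) - 6*(-1/8))))*(-16) = (10*(-5/(0 + 3/4)))*(-16) = (10*(-5/3/4))*(-16) = (10*(-5*4/3))*(-16) = (10*(-20/3))*(-16) = -200/3*(-16) = 3200/3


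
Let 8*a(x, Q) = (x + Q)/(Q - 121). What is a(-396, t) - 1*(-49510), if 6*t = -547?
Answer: 504212763/10184 ≈ 49510.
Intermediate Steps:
t = -547/6 (t = (1/6)*(-547) = -547/6 ≈ -91.167)
a(x, Q) = (Q + x)/(8*(-121 + Q)) (a(x, Q) = ((x + Q)/(Q - 121))/8 = ((Q + x)/(-121 + Q))/8 = (Q + x)/(8*(-121 + Q)))
a(-396, t) - 1*(-49510) = (-547/6 - 396)/(8*(-121 - 547/6)) - 1*(-49510) = (1/8)*(-2923/6)/(-1273/6) + 49510 = (1/8)*(-6/1273)*(-2923/6) + 49510 = 2923/10184 + 49510 = 504212763/10184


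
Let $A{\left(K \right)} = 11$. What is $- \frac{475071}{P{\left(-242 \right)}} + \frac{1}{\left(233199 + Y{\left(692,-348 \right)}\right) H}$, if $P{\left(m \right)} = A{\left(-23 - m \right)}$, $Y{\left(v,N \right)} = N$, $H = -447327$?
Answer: $- \frac{49483651554863678}{1145765932047} \approx -43188.0$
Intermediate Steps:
$P{\left(m \right)} = 11$
$- \frac{475071}{P{\left(-242 \right)}} + \frac{1}{\left(233199 + Y{\left(692,-348 \right)}\right) H} = - \frac{475071}{11} + \frac{1}{\left(233199 - 348\right) \left(-447327\right)} = \left(-475071\right) \frac{1}{11} + \frac{1}{232851} \left(- \frac{1}{447327}\right) = - \frac{475071}{11} + \frac{1}{232851} \left(- \frac{1}{447327}\right) = - \frac{475071}{11} - \frac{1}{104160539277} = - \frac{49483651554863678}{1145765932047}$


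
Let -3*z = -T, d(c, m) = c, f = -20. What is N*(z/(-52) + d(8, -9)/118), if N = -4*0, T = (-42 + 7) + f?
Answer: 0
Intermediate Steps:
T = -55 (T = (-42 + 7) - 20 = -35 - 20 = -55)
z = -55/3 (z = -(-1)*(-55)/3 = -⅓*55 = -55/3 ≈ -18.333)
N = 0
N*(z/(-52) + d(8, -9)/118) = 0*(-55/3/(-52) + 8/118) = 0*(-55/3*(-1/52) + 8*(1/118)) = 0*(55/156 + 4/59) = 0*(3869/9204) = 0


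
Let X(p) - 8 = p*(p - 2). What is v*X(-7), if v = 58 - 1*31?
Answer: 1917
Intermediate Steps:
X(p) = 8 + p*(-2 + p) (X(p) = 8 + p*(p - 2) = 8 + p*(-2 + p))
v = 27 (v = 58 - 31 = 27)
v*X(-7) = 27*(8 + (-7)² - 2*(-7)) = 27*(8 + 49 + 14) = 27*71 = 1917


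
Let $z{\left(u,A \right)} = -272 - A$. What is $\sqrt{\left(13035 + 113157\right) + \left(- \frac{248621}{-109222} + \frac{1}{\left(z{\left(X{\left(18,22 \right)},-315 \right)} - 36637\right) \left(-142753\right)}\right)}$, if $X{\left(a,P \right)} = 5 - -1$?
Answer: $\frac{2 \sqrt{71322684096477091058071904033473}}{47547097022217} \approx 355.24$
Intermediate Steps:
$X{\left(a,P \right)} = 6$ ($X{\left(a,P \right)} = 5 + 1 = 6$)
$\sqrt{\left(13035 + 113157\right) + \left(- \frac{248621}{-109222} + \frac{1}{\left(z{\left(X{\left(18,22 \right)},-315 \right)} - 36637\right) \left(-142753\right)}\right)} = \sqrt{\left(13035 + 113157\right) + \left(- \frac{248621}{-109222} + \frac{1}{\left(\left(-272 - -315\right) - 36637\right) \left(-142753\right)}\right)} = \sqrt{126192 + \left(\left(-248621\right) \left(- \frac{1}{109222}\right) + \frac{1}{\left(-272 + 315\right) - 36637} \left(- \frac{1}{142753}\right)\right)} = \sqrt{126192 + \left(\frac{248621}{109222} + \frac{1}{43 - 36637} \left(- \frac{1}{142753}\right)\right)} = \sqrt{126192 + \left(\frac{248621}{109222} + \frac{1}{-36594} \left(- \frac{1}{142753}\right)\right)} = \sqrt{126192 + \left(\frac{248621}{109222} - - \frac{1}{5223903282}\right)} = \sqrt{126192 + \left(\frac{248621}{109222} + \frac{1}{5223903282}\right)} = \sqrt{126192 + \frac{324693014495836}{142641291066651}} = \sqrt{\frac{18000514495297318828}{142641291066651}} = \frac{2 \sqrt{71322684096477091058071904033473}}{47547097022217}$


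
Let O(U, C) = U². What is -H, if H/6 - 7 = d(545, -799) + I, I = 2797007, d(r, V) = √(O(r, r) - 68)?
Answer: -16782084 - 6*√296957 ≈ -1.6785e+7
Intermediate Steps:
d(r, V) = √(-68 + r²) (d(r, V) = √(r² - 68) = √(-68 + r²))
H = 16782084 + 6*√296957 (H = 42 + 6*(√(-68 + 545²) + 2797007) = 42 + 6*(√(-68 + 297025) + 2797007) = 42 + 6*(√296957 + 2797007) = 42 + 6*(2797007 + √296957) = 42 + (16782042 + 6*√296957) = 16782084 + 6*√296957 ≈ 1.6785e+7)
-H = -(16782084 + 6*√296957) = -16782084 - 6*√296957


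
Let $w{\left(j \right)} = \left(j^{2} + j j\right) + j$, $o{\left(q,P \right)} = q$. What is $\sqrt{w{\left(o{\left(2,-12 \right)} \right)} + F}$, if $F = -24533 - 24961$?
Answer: $2 i \sqrt{12371} \approx 222.45 i$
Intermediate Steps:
$F = -49494$
$w{\left(j \right)} = j + 2 j^{2}$ ($w{\left(j \right)} = \left(j^{2} + j^{2}\right) + j = 2 j^{2} + j = j + 2 j^{2}$)
$\sqrt{w{\left(o{\left(2,-12 \right)} \right)} + F} = \sqrt{2 \left(1 + 2 \cdot 2\right) - 49494} = \sqrt{2 \left(1 + 4\right) - 49494} = \sqrt{2 \cdot 5 - 49494} = \sqrt{10 - 49494} = \sqrt{-49484} = 2 i \sqrt{12371}$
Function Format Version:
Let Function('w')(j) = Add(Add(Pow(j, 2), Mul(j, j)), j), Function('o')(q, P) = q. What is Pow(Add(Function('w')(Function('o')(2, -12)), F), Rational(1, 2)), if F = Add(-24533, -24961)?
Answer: Mul(2, I, Pow(12371, Rational(1, 2))) ≈ Mul(222.45, I)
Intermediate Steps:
F = -49494
Function('w')(j) = Add(j, Mul(2, Pow(j, 2))) (Function('w')(j) = Add(Add(Pow(j, 2), Pow(j, 2)), j) = Add(Mul(2, Pow(j, 2)), j) = Add(j, Mul(2, Pow(j, 2))))
Pow(Add(Function('w')(Function('o')(2, -12)), F), Rational(1, 2)) = Pow(Add(Mul(2, Add(1, Mul(2, 2))), -49494), Rational(1, 2)) = Pow(Add(Mul(2, Add(1, 4)), -49494), Rational(1, 2)) = Pow(Add(Mul(2, 5), -49494), Rational(1, 2)) = Pow(Add(10, -49494), Rational(1, 2)) = Pow(-49484, Rational(1, 2)) = Mul(2, I, Pow(12371, Rational(1, 2)))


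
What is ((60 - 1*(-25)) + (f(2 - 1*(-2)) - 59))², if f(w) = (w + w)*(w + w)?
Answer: 8100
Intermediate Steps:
f(w) = 4*w² (f(w) = (2*w)*(2*w) = 4*w²)
((60 - 1*(-25)) + (f(2 - 1*(-2)) - 59))² = ((60 - 1*(-25)) + (4*(2 - 1*(-2))² - 59))² = ((60 + 25) + (4*(2 + 2)² - 59))² = (85 + (4*4² - 59))² = (85 + (4*16 - 59))² = (85 + (64 - 59))² = (85 + 5)² = 90² = 8100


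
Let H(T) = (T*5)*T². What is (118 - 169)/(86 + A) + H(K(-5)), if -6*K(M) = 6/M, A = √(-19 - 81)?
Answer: -51077/93700 + 255*I/3748 ≈ -0.54511 + 0.068036*I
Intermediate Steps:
A = 10*I (A = √(-100) = 10*I ≈ 10.0*I)
K(M) = -1/M
H(T) = 5*T³ (H(T) = (5*T)*T² = 5*T³)
(118 - 169)/(86 + A) + H(K(-5)) = (118 - 169)/(86 + 10*I) + 5*(-1/(-5))³ = -51*(86 - 10*I)/7496 + 5*(-1*(-⅕))³ = -51*(86 - 10*I)/7496 + 5*(⅕)³ = -51*(86 - 10*I)/7496 + 5*(1/125) = -51*(86 - 10*I)/7496 + 1/25 = 1/25 - 51*(86 - 10*I)/7496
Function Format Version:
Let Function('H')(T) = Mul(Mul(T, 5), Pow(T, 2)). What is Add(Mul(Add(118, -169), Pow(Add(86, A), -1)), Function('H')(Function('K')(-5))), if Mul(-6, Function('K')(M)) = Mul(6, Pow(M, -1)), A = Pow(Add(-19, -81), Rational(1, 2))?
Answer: Add(Rational(-51077, 93700), Mul(Rational(255, 3748), I)) ≈ Add(-0.54511, Mul(0.068036, I))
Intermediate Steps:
A = Mul(10, I) (A = Pow(-100, Rational(1, 2)) = Mul(10, I) ≈ Mul(10.000, I))
Function('K')(M) = Mul(-1, Pow(M, -1)) (Function('K')(M) = Mul(Rational(-1, 6), Mul(6, Pow(M, -1))) = Mul(-1, Pow(M, -1)))
Function('H')(T) = Mul(5, Pow(T, 3)) (Function('H')(T) = Mul(Mul(5, T), Pow(T, 2)) = Mul(5, Pow(T, 3)))
Add(Mul(Add(118, -169), Pow(Add(86, A), -1)), Function('H')(Function('K')(-5))) = Add(Mul(Add(118, -169), Pow(Add(86, Mul(10, I)), -1)), Mul(5, Pow(Mul(-1, Pow(-5, -1)), 3))) = Add(Mul(-51, Mul(Rational(1, 7496), Add(86, Mul(-10, I)))), Mul(5, Pow(Mul(-1, Rational(-1, 5)), 3))) = Add(Mul(Rational(-51, 7496), Add(86, Mul(-10, I))), Mul(5, Pow(Rational(1, 5), 3))) = Add(Mul(Rational(-51, 7496), Add(86, Mul(-10, I))), Mul(5, Rational(1, 125))) = Add(Mul(Rational(-51, 7496), Add(86, Mul(-10, I))), Rational(1, 25)) = Add(Rational(1, 25), Mul(Rational(-51, 7496), Add(86, Mul(-10, I))))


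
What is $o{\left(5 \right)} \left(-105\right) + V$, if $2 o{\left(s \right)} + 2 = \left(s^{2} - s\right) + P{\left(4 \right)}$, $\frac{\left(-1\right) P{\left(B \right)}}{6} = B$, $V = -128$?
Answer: $187$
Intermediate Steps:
$P{\left(B \right)} = - 6 B$
$o{\left(s \right)} = -13 + \frac{s^{2}}{2} - \frac{s}{2}$ ($o{\left(s \right)} = -1 + \frac{\left(s^{2} - s\right) - 24}{2} = -1 + \frac{-24 + s^{2} - s}{2} = -1 - \left(12 + \frac{s}{2} - \frac{s^{2}}{2}\right) = -13 + \frac{s^{2}}{2} - \frac{s}{2}$)
$o{\left(5 \right)} \left(-105\right) + V = \left(-13 + \frac{5^{2}}{2} - \frac{5}{2}\right) \left(-105\right) - 128 = \left(-13 + \frac{1}{2} \cdot 25 - \frac{5}{2}\right) \left(-105\right) - 128 = \left(-13 + \frac{25}{2} - \frac{5}{2}\right) \left(-105\right) - 128 = \left(-3\right) \left(-105\right) - 128 = 315 - 128 = 187$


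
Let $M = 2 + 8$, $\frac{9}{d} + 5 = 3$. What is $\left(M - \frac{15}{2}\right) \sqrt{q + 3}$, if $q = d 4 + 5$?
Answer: $\frac{5 i \sqrt{10}}{2} \approx 7.9057 i$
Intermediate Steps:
$d = - \frac{9}{2}$ ($d = \frac{9}{-5 + 3} = \frac{9}{-2} = 9 \left(- \frac{1}{2}\right) = - \frac{9}{2} \approx -4.5$)
$q = -13$ ($q = \left(- \frac{9}{2}\right) 4 + 5 = -18 + 5 = -13$)
$M = 10$
$\left(M - \frac{15}{2}\right) \sqrt{q + 3} = \left(10 - \frac{15}{2}\right) \sqrt{-13 + 3} = \left(10 - \frac{15}{2}\right) \sqrt{-10} = \left(10 - \frac{15}{2}\right) i \sqrt{10} = \frac{5 i \sqrt{10}}{2}$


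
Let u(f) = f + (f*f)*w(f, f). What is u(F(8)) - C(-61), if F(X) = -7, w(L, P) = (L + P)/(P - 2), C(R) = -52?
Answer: 1091/9 ≈ 121.22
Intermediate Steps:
w(L, P) = (L + P)/(-2 + P)
u(f) = f + 2*f**3/(-2 + f) (u(f) = f + (f*f)*((f + f)/(-2 + f)) = f + f**2*((2*f)/(-2 + f)) = f + f**2*(2*f/(-2 + f)) = f + 2*f**3/(-2 + f))
u(F(8)) - C(-61) = -7*(-2 - 7 + 2*(-7)**2)/(-2 - 7) - 1*(-52) = -7*(-2 - 7 + 2*49)/(-9) + 52 = -7*(-1/9)*(-2 - 7 + 98) + 52 = -7*(-1/9)*89 + 52 = 623/9 + 52 = 1091/9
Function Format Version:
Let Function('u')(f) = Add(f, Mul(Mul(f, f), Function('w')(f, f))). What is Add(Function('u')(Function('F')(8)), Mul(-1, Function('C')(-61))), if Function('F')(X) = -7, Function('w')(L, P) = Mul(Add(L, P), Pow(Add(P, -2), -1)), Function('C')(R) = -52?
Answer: Rational(1091, 9) ≈ 121.22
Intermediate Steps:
Function('w')(L, P) = Mul(Pow(Add(-2, P), -1), Add(L, P)) (Function('w')(L, P) = Mul(Add(L, P), Pow(Add(-2, P), -1)) = Mul(Pow(Add(-2, P), -1), Add(L, P)))
Function('u')(f) = Add(f, Mul(2, Pow(f, 3), Pow(Add(-2, f), -1))) (Function('u')(f) = Add(f, Mul(Mul(f, f), Mul(Pow(Add(-2, f), -1), Add(f, f)))) = Add(f, Mul(Pow(f, 2), Mul(Pow(Add(-2, f), -1), Mul(2, f)))) = Add(f, Mul(Pow(f, 2), Mul(2, f, Pow(Add(-2, f), -1)))) = Add(f, Mul(2, Pow(f, 3), Pow(Add(-2, f), -1))))
Add(Function('u')(Function('F')(8)), Mul(-1, Function('C')(-61))) = Add(Mul(-7, Pow(Add(-2, -7), -1), Add(-2, -7, Mul(2, Pow(-7, 2)))), Mul(-1, -52)) = Add(Mul(-7, Pow(-9, -1), Add(-2, -7, Mul(2, 49))), 52) = Add(Mul(-7, Rational(-1, 9), Add(-2, -7, 98)), 52) = Add(Mul(-7, Rational(-1, 9), 89), 52) = Add(Rational(623, 9), 52) = Rational(1091, 9)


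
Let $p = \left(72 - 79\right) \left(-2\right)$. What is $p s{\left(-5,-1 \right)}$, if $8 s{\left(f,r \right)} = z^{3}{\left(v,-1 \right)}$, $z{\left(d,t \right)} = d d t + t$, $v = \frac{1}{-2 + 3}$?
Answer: $-14$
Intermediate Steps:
$p = 14$ ($p = \left(72 - 79\right) \left(-2\right) = \left(-7\right) \left(-2\right) = 14$)
$v = 1$ ($v = 1^{-1} = 1$)
$z{\left(d,t \right)} = t + t d^{2}$ ($z{\left(d,t \right)} = d^{2} t + t = t d^{2} + t = t + t d^{2}$)
$s{\left(f,r \right)} = -1$ ($s{\left(f,r \right)} = \frac{\left(- (1 + 1^{2})\right)^{3}}{8} = \frac{\left(- (1 + 1)\right)^{3}}{8} = \frac{\left(\left(-1\right) 2\right)^{3}}{8} = \frac{\left(-2\right)^{3}}{8} = \frac{1}{8} \left(-8\right) = -1$)
$p s{\left(-5,-1 \right)} = 14 \left(-1\right) = -14$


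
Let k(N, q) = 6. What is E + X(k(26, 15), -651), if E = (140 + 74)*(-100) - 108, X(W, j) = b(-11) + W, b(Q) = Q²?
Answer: -21381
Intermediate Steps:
X(W, j) = 121 + W (X(W, j) = (-11)² + W = 121 + W)
E = -21508 (E = 214*(-100) - 108 = -21400 - 108 = -21508)
E + X(k(26, 15), -651) = -21508 + (121 + 6) = -21508 + 127 = -21381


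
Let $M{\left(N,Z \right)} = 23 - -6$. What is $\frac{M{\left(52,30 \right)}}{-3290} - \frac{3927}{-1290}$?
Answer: $\frac{214707}{70735} \approx 3.0354$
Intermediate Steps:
$M{\left(N,Z \right)} = 29$ ($M{\left(N,Z \right)} = 23 + 6 = 29$)
$\frac{M{\left(52,30 \right)}}{-3290} - \frac{3927}{-1290} = \frac{29}{-3290} - \frac{3927}{-1290} = 29 \left(- \frac{1}{3290}\right) - - \frac{1309}{430} = - \frac{29}{3290} + \frac{1309}{430} = \frac{214707}{70735}$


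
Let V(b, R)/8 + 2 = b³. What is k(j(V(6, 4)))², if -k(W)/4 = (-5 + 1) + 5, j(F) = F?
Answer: 16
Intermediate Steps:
V(b, R) = -16 + 8*b³
k(W) = -4 (k(W) = -4*((-5 + 1) + 5) = -4*(-4 + 5) = -4*1 = -4)
k(j(V(6, 4)))² = (-4)² = 16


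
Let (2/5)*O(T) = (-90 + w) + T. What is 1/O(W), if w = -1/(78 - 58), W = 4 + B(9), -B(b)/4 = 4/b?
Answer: -72/15809 ≈ -0.0045544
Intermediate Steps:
B(b) = -16/b
W = 20/9 (W = 4 - 16/9 = 20/9 ≈ 2.2222)
w = -1/20 ≈ -0.050000
O(T) = -1801/8 + 5*T/2 (O(T) = 5*((-90 - 1/20) + T)/2 = 5*(-1801/20 + T)/2 = -1801/8 + 5*T/2)
1/O(W) = 1/(-1801/8 + (5/2)*(20/9)) = 1/(-1801/8 + 50/9) = 1/(-15809/72) = -72/15809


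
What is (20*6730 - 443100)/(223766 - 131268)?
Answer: -154250/46249 ≈ -3.3352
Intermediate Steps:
(20*6730 - 443100)/(223766 - 131268) = (134600 - 443100)/92498 = -308500*1/92498 = -154250/46249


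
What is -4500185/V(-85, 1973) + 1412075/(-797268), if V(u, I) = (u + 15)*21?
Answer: 39841974937/13022044 ≈ 3059.6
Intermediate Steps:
V(u, I) = 315 + 21*u (V(u, I) = (15 + u)*21 = 315 + 21*u)
-4500185/V(-85, 1973) + 1412075/(-797268) = -4500185/(315 + 21*(-85)) + 1412075/(-797268) = -4500185/(315 - 1785) + 1412075*(-1/797268) = -4500185/(-1470) - 1412075/797268 = -4500185*(-1/1470) - 1412075/797268 = 900037/294 - 1412075/797268 = 39841974937/13022044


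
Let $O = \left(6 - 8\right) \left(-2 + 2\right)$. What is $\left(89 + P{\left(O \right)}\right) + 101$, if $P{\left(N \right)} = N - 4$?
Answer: $186$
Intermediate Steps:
$O = 0$ ($O = \left(-2\right) 0 = 0$)
$P{\left(N \right)} = -4 + N$
$\left(89 + P{\left(O \right)}\right) + 101 = \left(89 + \left(-4 + 0\right)\right) + 101 = \left(89 - 4\right) + 101 = 85 + 101 = 186$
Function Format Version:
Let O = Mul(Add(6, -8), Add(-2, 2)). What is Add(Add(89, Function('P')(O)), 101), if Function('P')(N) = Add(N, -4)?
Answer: 186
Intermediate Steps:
O = 0 (O = Mul(-2, 0) = 0)
Function('P')(N) = Add(-4, N)
Add(Add(89, Function('P')(O)), 101) = Add(Add(89, Add(-4, 0)), 101) = Add(Add(89, -4), 101) = Add(85, 101) = 186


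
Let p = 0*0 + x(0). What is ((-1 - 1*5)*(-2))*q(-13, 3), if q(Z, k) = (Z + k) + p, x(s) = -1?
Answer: -132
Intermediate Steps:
p = -1 (p = 0*0 - 1 = 0 - 1 = -1)
q(Z, k) = -1 + Z + k (q(Z, k) = (Z + k) - 1 = -1 + Z + k)
((-1 - 1*5)*(-2))*q(-13, 3) = ((-1 - 1*5)*(-2))*(-1 - 13 + 3) = ((-1 - 5)*(-2))*(-11) = -6*(-2)*(-11) = 12*(-11) = -132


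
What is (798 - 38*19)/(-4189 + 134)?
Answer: -76/4055 ≈ -0.018742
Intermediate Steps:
(798 - 38*19)/(-4189 + 134) = (798 - 722)/(-4055) = 76*(-1/4055) = -76/4055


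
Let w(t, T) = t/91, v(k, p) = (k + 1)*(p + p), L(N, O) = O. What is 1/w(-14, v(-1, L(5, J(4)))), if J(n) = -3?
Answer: -13/2 ≈ -6.5000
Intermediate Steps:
v(k, p) = 2*p*(1 + k) (v(k, p) = (1 + k)*(2*p) = 2*p*(1 + k))
w(t, T) = t/91 (w(t, T) = t*(1/91) = t/91)
1/w(-14, v(-1, L(5, J(4)))) = 1/((1/91)*(-14)) = 1/(-2/13) = -13/2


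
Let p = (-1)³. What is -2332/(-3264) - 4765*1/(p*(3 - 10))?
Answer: -3884159/5712 ≈ -680.00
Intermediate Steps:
p = -1
-2332/(-3264) - 4765*1/(p*(3 - 10)) = -2332/(-3264) - 4765*(-1/(3 - 10)) = -2332*(-1/3264) - 4765/((-7*(-1))) = 583/816 - 4765/7 = -3884159/5712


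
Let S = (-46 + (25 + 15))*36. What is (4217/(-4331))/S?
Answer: 4217/935496 ≈ 0.0045078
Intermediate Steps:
S = -216 (S = (-46 + 40)*36 = -6*36 = -216)
(4217/(-4331))/S = (4217/(-4331))/(-216) = (4217*(-1/4331))*(-1/216) = -4217/4331*(-1/216) = 4217/935496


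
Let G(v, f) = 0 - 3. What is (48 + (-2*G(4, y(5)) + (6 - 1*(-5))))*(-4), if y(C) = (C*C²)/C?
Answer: -260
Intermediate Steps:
y(C) = C² (y(C) = C³/C = C²)
G(v, f) = -3
(48 + (-2*G(4, y(5)) + (6 - 1*(-5))))*(-4) = (48 + (-2*(-3) + (6 - 1*(-5))))*(-4) = (48 + (6 + (6 + 5)))*(-4) = (48 + (6 + 11))*(-4) = (48 + 17)*(-4) = 65*(-4) = -260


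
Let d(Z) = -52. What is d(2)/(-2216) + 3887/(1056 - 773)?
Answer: 2157077/156782 ≈ 13.758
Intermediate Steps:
d(2)/(-2216) + 3887/(1056 - 773) = -52/(-2216) + 3887/(1056 - 773) = -52*(-1/2216) + 3887/283 = 13/554 + 3887*(1/283) = 13/554 + 3887/283 = 2157077/156782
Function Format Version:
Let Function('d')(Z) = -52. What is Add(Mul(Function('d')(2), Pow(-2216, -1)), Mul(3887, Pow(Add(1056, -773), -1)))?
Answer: Rational(2157077, 156782) ≈ 13.758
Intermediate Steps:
Add(Mul(Function('d')(2), Pow(-2216, -1)), Mul(3887, Pow(Add(1056, -773), -1))) = Add(Mul(-52, Pow(-2216, -1)), Mul(3887, Pow(Add(1056, -773), -1))) = Add(Mul(-52, Rational(-1, 2216)), Mul(3887, Pow(283, -1))) = Add(Rational(13, 554), Mul(3887, Rational(1, 283))) = Add(Rational(13, 554), Rational(3887, 283)) = Rational(2157077, 156782)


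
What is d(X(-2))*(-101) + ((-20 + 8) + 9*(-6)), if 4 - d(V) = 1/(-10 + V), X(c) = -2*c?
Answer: -2921/6 ≈ -486.83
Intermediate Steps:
d(V) = 4 - 1/(-10 + V)
d(X(-2))*(-101) + ((-20 + 8) + 9*(-6)) = ((-41 + 4*(-2*(-2)))/(-10 - 2*(-2)))*(-101) + ((-20 + 8) + 9*(-6)) = ((-41 + 4*4)/(-10 + 4))*(-101) + (-12 - 54) = ((-41 + 16)/(-6))*(-101) - 66 = -⅙*(-25)*(-101) - 66 = (25/6)*(-101) - 66 = -2525/6 - 66 = -2921/6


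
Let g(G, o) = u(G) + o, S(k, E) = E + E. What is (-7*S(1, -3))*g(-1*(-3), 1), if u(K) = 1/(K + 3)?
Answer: 49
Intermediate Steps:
S(k, E) = 2*E
u(K) = 1/(3 + K)
g(G, o) = o + 1/(3 + G) (g(G, o) = 1/(3 + G) + o = o + 1/(3 + G))
(-7*S(1, -3))*g(-1*(-3), 1) = (-14*(-3))*((1 + 1*(3 - 1*(-3)))/(3 - 1*(-3))) = (-7*(-6))*((1 + 1*(3 + 3))/(3 + 3)) = 42*((1 + 1*6)/6) = 42*((1 + 6)/6) = 42*((⅙)*7) = 42*(7/6) = 49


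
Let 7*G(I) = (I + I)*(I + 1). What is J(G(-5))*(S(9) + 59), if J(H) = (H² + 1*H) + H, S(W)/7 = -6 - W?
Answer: -99360/49 ≈ -2027.8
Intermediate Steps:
S(W) = -42 - 7*W (S(W) = 7*(-6 - W) = -42 - 7*W)
G(I) = 2*I*(1 + I)/7 (G(I) = ((I + I)*(I + 1))/7 = ((2*I)*(1 + I))/7 = (2*I*(1 + I))/7 = 2*I*(1 + I)/7)
J(H) = H² + 2*H (J(H) = (H² + H) + H = (H + H²) + H = H² + 2*H)
J(G(-5))*(S(9) + 59) = (((2/7)*(-5)*(1 - 5))*(2 + (2/7)*(-5)*(1 - 5)))*((-42 - 7*9) + 59) = (((2/7)*(-5)*(-4))*(2 + (2/7)*(-5)*(-4)))*((-42 - 63) + 59) = (40*(2 + 40/7)/7)*(-105 + 59) = ((40/7)*(54/7))*(-46) = (2160/49)*(-46) = -99360/49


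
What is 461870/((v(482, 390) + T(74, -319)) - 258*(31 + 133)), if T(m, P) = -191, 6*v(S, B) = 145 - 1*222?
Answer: -554244/51019 ≈ -10.863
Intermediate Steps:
v(S, B) = -77/6 (v(S, B) = (145 - 1*222)/6 = (145 - 222)/6 = (1/6)*(-77) = -77/6)
461870/((v(482, 390) + T(74, -319)) - 258*(31 + 133)) = 461870/((-77/6 - 191) - 258*(31 + 133)) = 461870/(-1223/6 - 258*164) = 461870/(-1223/6 - 42312) = 461870/(-255095/6) = 461870*(-6/255095) = -554244/51019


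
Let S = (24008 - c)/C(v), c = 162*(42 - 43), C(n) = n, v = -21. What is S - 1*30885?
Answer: -672755/21 ≈ -32036.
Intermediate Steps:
c = -162 (c = 162*(-1) = -162)
S = -24170/21 (S = (24008 - 1*(-162))/(-21) = (24008 + 162)*(-1/21) = 24170*(-1/21) = -24170/21 ≈ -1151.0)
S - 1*30885 = -24170/21 - 1*30885 = -24170/21 - 30885 = -672755/21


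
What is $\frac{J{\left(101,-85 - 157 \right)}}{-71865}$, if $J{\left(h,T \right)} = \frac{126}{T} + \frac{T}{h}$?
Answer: $\frac{7129}{175652433} \approx 4.0586 \cdot 10^{-5}$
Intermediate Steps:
$\frac{J{\left(101,-85 - 157 \right)}}{-71865} = \frac{\frac{126}{-85 - 157} + \frac{-85 - 157}{101}}{-71865} = \left(\frac{126}{-242} - \frac{242}{101}\right) \left(- \frac{1}{71865}\right) = \left(126 \left(- \frac{1}{242}\right) - \frac{242}{101}\right) \left(- \frac{1}{71865}\right) = \left(- \frac{63}{121} - \frac{242}{101}\right) \left(- \frac{1}{71865}\right) = \left(- \frac{35645}{12221}\right) \left(- \frac{1}{71865}\right) = \frac{7129}{175652433}$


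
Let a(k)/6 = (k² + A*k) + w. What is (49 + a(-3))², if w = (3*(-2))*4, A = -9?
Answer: 14641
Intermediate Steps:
w = -24 (w = -6*4 = -24)
a(k) = -144 - 54*k + 6*k² (a(k) = 6*((k² - 9*k) - 24) = 6*(-24 + k² - 9*k) = -144 - 54*k + 6*k²)
(49 + a(-3))² = (49 + (-144 - 54*(-3) + 6*(-3)²))² = (49 + (-144 + 162 + 6*9))² = (49 + (-144 + 162 + 54))² = (49 + 72)² = 121² = 14641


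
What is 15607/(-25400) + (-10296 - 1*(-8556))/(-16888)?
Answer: -27421877/53619400 ≈ -0.51142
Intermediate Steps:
15607/(-25400) + (-10296 - 1*(-8556))/(-16888) = 15607*(-1/25400) + (-10296 + 8556)*(-1/16888) = -15607/25400 - 1740*(-1/16888) = -15607/25400 + 435/4222 = -27421877/53619400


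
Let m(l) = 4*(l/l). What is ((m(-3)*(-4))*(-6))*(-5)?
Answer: -480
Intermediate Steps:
m(l) = 4 (m(l) = 4*1 = 4)
((m(-3)*(-4))*(-6))*(-5) = ((4*(-4))*(-6))*(-5) = -16*(-6)*(-5) = 96*(-5) = -480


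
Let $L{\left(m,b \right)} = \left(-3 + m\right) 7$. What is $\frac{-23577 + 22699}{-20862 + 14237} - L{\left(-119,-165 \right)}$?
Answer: $\frac{5658628}{6625} \approx 854.13$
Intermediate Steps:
$L{\left(m,b \right)} = -21 + 7 m$
$\frac{-23577 + 22699}{-20862 + 14237} - L{\left(-119,-165 \right)} = \frac{-23577 + 22699}{-20862 + 14237} - \left(-21 + 7 \left(-119\right)\right) = - \frac{878}{-6625} - \left(-21 - 833\right) = \left(-878\right) \left(- \frac{1}{6625}\right) - -854 = \frac{878}{6625} + 854 = \frac{5658628}{6625}$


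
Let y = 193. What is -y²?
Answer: -37249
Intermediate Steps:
-y² = -1*193² = -1*37249 = -37249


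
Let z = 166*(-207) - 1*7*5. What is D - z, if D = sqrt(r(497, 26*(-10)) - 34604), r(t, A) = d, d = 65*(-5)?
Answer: 34397 + 3*I*sqrt(3881) ≈ 34397.0 + 186.89*I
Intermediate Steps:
d = -325
z = -34397 (z = -34362 - 7*5 = -34362 - 35 = -34397)
r(t, A) = -325
D = 3*I*sqrt(3881) (D = sqrt(-325 - 34604) = sqrt(-34929) = 3*I*sqrt(3881) ≈ 186.89*I)
D - z = 3*I*sqrt(3881) - 1*(-34397) = 3*I*sqrt(3881) + 34397 = 34397 + 3*I*sqrt(3881)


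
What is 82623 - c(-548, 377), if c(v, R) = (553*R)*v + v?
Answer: 114330759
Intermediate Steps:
c(v, R) = v + 553*R*v (c(v, R) = 553*R*v + v = v + 553*R*v)
82623 - c(-548, 377) = 82623 - (-548)*(1 + 553*377) = 82623 - (-548)*(1 + 208481) = 82623 - (-548)*208482 = 82623 - 1*(-114248136) = 82623 + 114248136 = 114330759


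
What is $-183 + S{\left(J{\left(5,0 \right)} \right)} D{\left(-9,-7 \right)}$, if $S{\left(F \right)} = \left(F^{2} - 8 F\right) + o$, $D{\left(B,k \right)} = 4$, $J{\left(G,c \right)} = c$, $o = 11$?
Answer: $-139$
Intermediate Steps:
$S{\left(F \right)} = 11 + F^{2} - 8 F$ ($S{\left(F \right)} = \left(F^{2} - 8 F\right) + 11 = 11 + F^{2} - 8 F$)
$-183 + S{\left(J{\left(5,0 \right)} \right)} D{\left(-9,-7 \right)} = -183 + \left(11 + 0^{2} - 0\right) 4 = -183 + \left(11 + 0 + 0\right) 4 = -183 + 11 \cdot 4 = -183 + 44 = -139$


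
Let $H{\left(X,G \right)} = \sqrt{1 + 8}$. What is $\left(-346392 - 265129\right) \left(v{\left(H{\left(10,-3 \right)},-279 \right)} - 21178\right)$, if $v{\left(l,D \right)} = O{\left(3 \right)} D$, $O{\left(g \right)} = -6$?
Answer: $11927105584$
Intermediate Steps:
$H{\left(X,G \right)} = 3$ ($H{\left(X,G \right)} = \sqrt{9} = 3$)
$v{\left(l,D \right)} = - 6 D$
$\left(-346392 - 265129\right) \left(v{\left(H{\left(10,-3 \right)},-279 \right)} - 21178\right) = \left(-346392 - 265129\right) \left(\left(-6\right) \left(-279\right) - 21178\right) = - 611521 \left(1674 - 21178\right) = \left(-611521\right) \left(-19504\right) = 11927105584$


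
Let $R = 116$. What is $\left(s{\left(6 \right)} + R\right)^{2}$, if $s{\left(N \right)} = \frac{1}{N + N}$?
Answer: $\frac{1940449}{144} \approx 13475.0$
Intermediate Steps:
$s{\left(N \right)} = \frac{1}{2 N}$
$\left(s{\left(6 \right)} + R\right)^{2} = \left(\frac{1}{2 \cdot 6} + 116\right)^{2} = \left(\frac{1}{2} \cdot \frac{1}{6} + 116\right)^{2} = \left(\frac{1}{12} + 116\right)^{2} = \left(\frac{1393}{12}\right)^{2} = \frac{1940449}{144}$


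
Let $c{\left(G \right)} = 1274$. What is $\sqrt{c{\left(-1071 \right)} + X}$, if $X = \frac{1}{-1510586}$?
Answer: $\frac{\sqrt{2907102459255918}}{1510586} \approx 35.693$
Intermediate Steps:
$X = - \frac{1}{1510586} \approx -6.6199 \cdot 10^{-7}$
$\sqrt{c{\left(-1071 \right)} + X} = \sqrt{1274 - \frac{1}{1510586}} = \sqrt{\frac{1924486563}{1510586}} = \frac{\sqrt{2907102459255918}}{1510586}$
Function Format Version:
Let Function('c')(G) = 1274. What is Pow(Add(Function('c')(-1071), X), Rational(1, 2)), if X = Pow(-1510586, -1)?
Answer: Mul(Rational(1, 1510586), Pow(2907102459255918, Rational(1, 2))) ≈ 35.693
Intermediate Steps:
X = Rational(-1, 1510586) ≈ -6.6199e-7
Pow(Add(Function('c')(-1071), X), Rational(1, 2)) = Pow(Add(1274, Rational(-1, 1510586)), Rational(1, 2)) = Pow(Rational(1924486563, 1510586), Rational(1, 2)) = Mul(Rational(1, 1510586), Pow(2907102459255918, Rational(1, 2)))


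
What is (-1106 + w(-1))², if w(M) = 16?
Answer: 1188100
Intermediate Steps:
(-1106 + w(-1))² = (-1106 + 16)² = (-1090)² = 1188100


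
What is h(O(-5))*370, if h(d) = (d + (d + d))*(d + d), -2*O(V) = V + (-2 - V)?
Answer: 2220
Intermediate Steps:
O(V) = 1 (O(V) = -(V + (-2 - V))/2 = -½*(-2) = 1)
h(d) = 6*d² (h(d) = (d + 2*d)*(2*d) = (3*d)*(2*d) = 6*d²)
h(O(-5))*370 = (6*1²)*370 = (6*1)*370 = 6*370 = 2220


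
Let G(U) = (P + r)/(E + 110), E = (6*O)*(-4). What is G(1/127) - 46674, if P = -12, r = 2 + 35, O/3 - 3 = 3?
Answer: -15029053/322 ≈ -46674.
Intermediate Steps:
O = 18 (O = 9 + 3*3 = 9 + 9 = 18)
r = 37
E = -432 (E = (6*18)*(-4) = 108*(-4) = -432)
G(U) = -25/322 (G(U) = (-12 + 37)/(-432 + 110) = 25/(-322) = 25*(-1/322) = -25/322)
G(1/127) - 46674 = -25/322 - 46674 = -15029053/322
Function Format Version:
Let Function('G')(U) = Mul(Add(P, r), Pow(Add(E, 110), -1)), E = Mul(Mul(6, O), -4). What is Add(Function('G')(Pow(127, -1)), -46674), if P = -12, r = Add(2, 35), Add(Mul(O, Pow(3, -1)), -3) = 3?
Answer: Rational(-15029053, 322) ≈ -46674.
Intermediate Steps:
O = 18 (O = Add(9, Mul(3, 3)) = Add(9, 9) = 18)
r = 37
E = -432 (E = Mul(Mul(6, 18), -4) = Mul(108, -4) = -432)
Function('G')(U) = Rational(-25, 322) (Function('G')(U) = Mul(Add(-12, 37), Pow(Add(-432, 110), -1)) = Mul(25, Pow(-322, -1)) = Mul(25, Rational(-1, 322)) = Rational(-25, 322))
Add(Function('G')(Pow(127, -1)), -46674) = Add(Rational(-25, 322), -46674) = Rational(-15029053, 322)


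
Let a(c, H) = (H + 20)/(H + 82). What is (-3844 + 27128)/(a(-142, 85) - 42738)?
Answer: -3888428/7137141 ≈ -0.54482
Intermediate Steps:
a(c, H) = (20 + H)/(82 + H)
(-3844 + 27128)/(a(-142, 85) - 42738) = (-3844 + 27128)/((20 + 85)/(82 + 85) - 42738) = 23284/(105/167 - 42738) = 23284/(-7137141/167) = 23284*(-167/7137141) = -3888428/7137141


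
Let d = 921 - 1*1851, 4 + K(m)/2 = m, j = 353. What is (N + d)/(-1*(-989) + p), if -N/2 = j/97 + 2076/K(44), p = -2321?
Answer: 959503/1292040 ≈ 0.74263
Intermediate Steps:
K(m) = -8 + 2*m
N = -57403/970 (N = -2*(353/97 + 2076/(-8 + 2*44)) = -2*(353*(1/97) + 2076/(-8 + 88)) = -2*(353/97 + 2076/80) = -2*(353/97 + 2076*(1/80)) = -2*(353/97 + 519/20) = -2*57403/1940 = -57403/970 ≈ -59.178)
d = -930 (d = 921 - 1851 = -930)
(N + d)/(-1*(-989) + p) = (-57403/970 - 930)/(-1*(-989) - 2321) = -959503/(970*(989 - 2321)) = -959503/970/(-1332) = -959503/970*(-1/1332) = 959503/1292040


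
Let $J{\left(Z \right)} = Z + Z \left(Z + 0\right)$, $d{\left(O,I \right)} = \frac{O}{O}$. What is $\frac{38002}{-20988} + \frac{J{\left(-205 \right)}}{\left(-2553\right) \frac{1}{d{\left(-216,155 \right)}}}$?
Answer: $- \frac{162456211}{8930394} \approx -18.191$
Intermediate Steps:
$d{\left(O,I \right)} = 1$
$J{\left(Z \right)} = Z + Z^{2}$ ($J{\left(Z \right)} = Z + Z Z = Z + Z^{2}$)
$\frac{38002}{-20988} + \frac{J{\left(-205 \right)}}{\left(-2553\right) \frac{1}{d{\left(-216,155 \right)}}} = \frac{38002}{-20988} + \frac{\left(-205\right) \left(1 - 205\right)}{\left(-2553\right) 1^{-1}} = 38002 \left(- \frac{1}{20988}\right) + \frac{\left(-205\right) \left(-204\right)}{\left(-2553\right) 1} = - \frac{19001}{10494} + \frac{41820}{-2553} = - \frac{19001}{10494} + 41820 \left(- \frac{1}{2553}\right) = - \frac{19001}{10494} - \frac{13940}{851} = - \frac{162456211}{8930394}$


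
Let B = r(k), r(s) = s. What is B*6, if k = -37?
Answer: -222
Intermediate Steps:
B = -37
B*6 = -37*6 = -222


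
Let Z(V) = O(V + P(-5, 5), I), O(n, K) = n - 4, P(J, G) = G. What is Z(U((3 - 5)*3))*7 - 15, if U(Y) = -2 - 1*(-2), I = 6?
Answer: -8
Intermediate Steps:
U(Y) = 0 (U(Y) = -2 + 2 = 0)
O(n, K) = -4 + n
Z(V) = 1 + V (Z(V) = -4 + (V + 5) = -4 + (5 + V) = 1 + V)
Z(U((3 - 5)*3))*7 - 15 = (1 + 0)*7 - 15 = 1*7 - 15 = 7 - 15 = -8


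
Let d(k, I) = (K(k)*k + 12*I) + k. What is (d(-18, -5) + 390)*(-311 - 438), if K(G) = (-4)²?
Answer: -17976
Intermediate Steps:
K(G) = 16
d(k, I) = 12*I + 17*k (d(k, I) = (16*k + 12*I) + k = (12*I + 16*k) + k = 12*I + 17*k)
(d(-18, -5) + 390)*(-311 - 438) = ((12*(-5) + 17*(-18)) + 390)*(-311 - 438) = ((-60 - 306) + 390)*(-749) = (-366 + 390)*(-749) = 24*(-749) = -17976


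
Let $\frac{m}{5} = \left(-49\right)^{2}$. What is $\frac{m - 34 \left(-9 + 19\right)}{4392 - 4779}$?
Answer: $- \frac{11665}{387} \approx -30.142$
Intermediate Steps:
$m = 12005$ ($m = 5 \left(-49\right)^{2} = 5 \cdot 2401 = 12005$)
$\frac{m - 34 \left(-9 + 19\right)}{4392 - 4779} = \frac{12005 - 34 \left(-9 + 19\right)}{4392 - 4779} = \frac{12005 - 340}{-387} = \left(12005 - 340\right) \left(- \frac{1}{387}\right) = 11665 \left(- \frac{1}{387}\right) = - \frac{11665}{387}$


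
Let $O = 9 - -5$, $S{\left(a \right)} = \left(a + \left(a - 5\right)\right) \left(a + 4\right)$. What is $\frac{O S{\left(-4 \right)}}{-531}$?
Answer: $0$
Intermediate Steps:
$S{\left(a \right)} = \left(-5 + 2 a\right) \left(4 + a\right)$ ($S{\left(a \right)} = \left(a + \left(a - 5\right)\right) \left(4 + a\right) = \left(a + \left(-5 + a\right)\right) \left(4 + a\right) = \left(-5 + 2 a\right) \left(4 + a\right)$)
$O = 14$ ($O = 9 + 5 = 14$)
$\frac{O S{\left(-4 \right)}}{-531} = \frac{14 \left(-20 + 2 \left(-4\right)^{2} + 3 \left(-4\right)\right)}{-531} = 14 \left(-20 + 2 \cdot 16 - 12\right) \left(- \frac{1}{531}\right) = 14 \left(-20 + 32 - 12\right) \left(- \frac{1}{531}\right) = 14 \cdot 0 \left(- \frac{1}{531}\right) = 0 \left(- \frac{1}{531}\right) = 0$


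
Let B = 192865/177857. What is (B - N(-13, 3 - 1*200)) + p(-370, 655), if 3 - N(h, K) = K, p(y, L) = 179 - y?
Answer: 62264958/177857 ≈ 350.08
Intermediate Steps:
N(h, K) = 3 - K
B = 192865/177857 (B = 192865*(1/177857) = 192865/177857 ≈ 1.0844)
(B - N(-13, 3 - 1*200)) + p(-370, 655) = (192865/177857 - (3 - (3 - 1*200))) + (179 - 1*(-370)) = (192865/177857 - (3 - (3 - 200))) + (179 + 370) = (192865/177857 - (3 - 1*(-197))) + 549 = (192865/177857 - (3 + 197)) + 549 = (192865/177857 - 1*200) + 549 = (192865/177857 - 200) + 549 = -35378535/177857 + 549 = 62264958/177857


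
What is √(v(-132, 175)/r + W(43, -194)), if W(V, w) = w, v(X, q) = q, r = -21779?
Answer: I*√92022830479/21779 ≈ 13.929*I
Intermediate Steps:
√(v(-132, 175)/r + W(43, -194)) = √(175/(-21779) - 194) = √(175*(-1/21779) - 194) = √(-175/21779 - 194) = √(-4225301/21779) = I*√92022830479/21779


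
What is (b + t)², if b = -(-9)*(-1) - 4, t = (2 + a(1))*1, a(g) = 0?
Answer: 121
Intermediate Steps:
t = 2 (t = (2 + 0)*1 = 2*1 = 2)
b = -13 (b = -3*3 - 4 = -9 - 4 = -13)
(b + t)² = (-13 + 2)² = (-11)² = 121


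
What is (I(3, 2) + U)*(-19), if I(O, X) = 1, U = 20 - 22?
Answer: 19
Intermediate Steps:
U = -2
(I(3, 2) + U)*(-19) = (1 - 2)*(-19) = -1*(-19) = 19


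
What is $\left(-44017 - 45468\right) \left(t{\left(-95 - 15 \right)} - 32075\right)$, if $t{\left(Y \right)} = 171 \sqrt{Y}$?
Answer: $2870231375 - 15301935 i \sqrt{110} \approx 2.8702 \cdot 10^{9} - 1.6049 \cdot 10^{8} i$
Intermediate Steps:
$\left(-44017 - 45468\right) \left(t{\left(-95 - 15 \right)} - 32075\right) = \left(-44017 - 45468\right) \left(171 \sqrt{-95 - 15} - 32075\right) = - 89485 \left(171 \sqrt{-110} - 32075\right) = - 89485 \left(171 i \sqrt{110} - 32075\right) = - 89485 \left(-32075 + 171 i \sqrt{110}\right) = 2870231375 - 15301935 i \sqrt{110}$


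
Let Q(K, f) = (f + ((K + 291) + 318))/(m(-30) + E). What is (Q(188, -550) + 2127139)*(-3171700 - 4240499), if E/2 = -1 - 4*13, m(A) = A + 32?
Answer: -126134079717507/8 ≈ -1.5767e+13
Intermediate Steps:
m(A) = 32 + A
E = -106 (E = 2*(-1 - 4*13) = 2*(-1 - 52) = 2*(-53) = -106)
Q(K, f) = -609/104 - K/104 - f/104 (Q(K, f) = (f + ((K + 291) + 318))/((32 - 30) - 106) = (f + ((291 + K) + 318))/(2 - 106) = (f + (609 + K))/(-104) = (609 + K + f)*(-1/104) = -609/104 - K/104 - f/104)
(Q(188, -550) + 2127139)*(-3171700 - 4240499) = ((-609/104 - 1/104*188 - 1/104*(-550)) + 2127139)*(-3171700 - 4240499) = ((-609/104 - 47/26 + 275/52) + 2127139)*(-7412199) = (-19/8 + 2127139)*(-7412199) = (17017093/8)*(-7412199) = -126134079717507/8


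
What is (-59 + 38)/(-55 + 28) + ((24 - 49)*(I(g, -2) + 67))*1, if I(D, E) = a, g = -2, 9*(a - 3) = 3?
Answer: -15818/9 ≈ -1757.6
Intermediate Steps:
a = 10/3 (a = 3 + (⅑)*3 = 3 + ⅓ = 10/3 ≈ 3.3333)
I(D, E) = 10/3
(-59 + 38)/(-55 + 28) + ((24 - 49)*(I(g, -2) + 67))*1 = (-59 + 38)/(-55 + 28) + ((24 - 49)*(10/3 + 67))*1 = -21/(-27) - 25*211/3*1 = -21*(-1/27) - 5275/3*1 = 7/9 - 5275/3 = -15818/9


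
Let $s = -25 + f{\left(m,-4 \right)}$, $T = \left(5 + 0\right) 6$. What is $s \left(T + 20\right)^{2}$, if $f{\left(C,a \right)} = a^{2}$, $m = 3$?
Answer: $-22500$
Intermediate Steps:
$T = 30$ ($T = 5 \cdot 6 = 30$)
$s = -9$ ($s = -25 + \left(-4\right)^{2} = -25 + 16 = -9$)
$s \left(T + 20\right)^{2} = - 9 \left(30 + 20\right)^{2} = - 9 \cdot 50^{2} = \left(-9\right) 2500 = -22500$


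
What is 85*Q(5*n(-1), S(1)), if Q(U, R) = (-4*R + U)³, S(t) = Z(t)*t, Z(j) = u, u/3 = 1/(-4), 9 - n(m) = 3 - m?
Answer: 1865920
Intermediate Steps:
n(m) = 6 + m (n(m) = 9 - (3 - m) = 9 + (-3 + m) = 6 + m)
u = -¾ (u = 3/(-4) = 3*(-¼) = -¾ ≈ -0.75000)
Z(j) = -¾
S(t) = -3*t/4
Q(U, R) = (U - 4*R)³
85*Q(5*n(-1), S(1)) = 85*(-(-5*(6 - 1) + 4*(-¾*1))³) = 85*(-(-5*5 + 4*(-¾))³) = 85*(-(-1*25 - 3)³) = 85*(-(-25 - 3)³) = 85*(-1*(-28)³) = 85*(-1*(-21952)) = 85*21952 = 1865920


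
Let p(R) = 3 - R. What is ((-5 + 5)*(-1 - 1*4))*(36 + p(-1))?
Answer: 0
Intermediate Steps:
((-5 + 5)*(-1 - 1*4))*(36 + p(-1)) = ((-5 + 5)*(-1 - 1*4))*(36 + (3 - 1*(-1))) = (0*(-1 - 4))*(36 + (3 + 1)) = (0*(-5))*(36 + 4) = 0*40 = 0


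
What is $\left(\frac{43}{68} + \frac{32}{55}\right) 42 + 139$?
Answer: $\frac{355291}{1870} \approx 190.0$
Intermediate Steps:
$\left(\frac{43}{68} + \frac{32}{55}\right) 42 + 139 = \frac{4541}{3740} \cdot 42 + 139 = \frac{95361}{1870} + 139 = \frac{355291}{1870}$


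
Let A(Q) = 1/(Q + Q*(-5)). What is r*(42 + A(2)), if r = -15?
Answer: -5025/8 ≈ -628.13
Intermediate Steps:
A(Q) = -1/(4*Q) (A(Q) = 1/(Q - 5*Q) = 1/(-4*Q) = -1/(4*Q))
r*(42 + A(2)) = -15*(42 - ¼/2) = -15*(42 - ¼*½) = -15*(42 - ⅛) = -15*335/8 = -5025/8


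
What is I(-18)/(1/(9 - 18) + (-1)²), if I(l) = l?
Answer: -81/4 ≈ -20.250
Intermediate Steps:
I(-18)/(1/(9 - 18) + (-1)²) = -18/(1/(9 - 18) + (-1)²) = -18/(1/(-9) + 1) = -18/(-⅑ + 1) = -18/8/9 = -18*9/8 = -81/4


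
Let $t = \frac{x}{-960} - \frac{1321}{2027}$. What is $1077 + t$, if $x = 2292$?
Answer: $\frac{174153483}{162160} \approx 1074.0$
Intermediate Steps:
$t = - \frac{492837}{162160}$ ($t = \frac{2292}{-960} - \frac{1321}{2027} = 2292 \left(- \frac{1}{960}\right) - \frac{1321}{2027} = - \frac{191}{80} - \frac{1321}{2027} = - \frac{492837}{162160} \approx -3.0392$)
$1077 + t = 1077 - \frac{492837}{162160} = \frac{174153483}{162160}$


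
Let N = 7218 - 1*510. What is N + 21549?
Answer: 28257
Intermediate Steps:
N = 6708 (N = 7218 - 510 = 6708)
N + 21549 = 6708 + 21549 = 28257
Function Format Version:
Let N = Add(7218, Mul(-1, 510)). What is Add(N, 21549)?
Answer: 28257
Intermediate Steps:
N = 6708 (N = Add(7218, -510) = 6708)
Add(N, 21549) = Add(6708, 21549) = 28257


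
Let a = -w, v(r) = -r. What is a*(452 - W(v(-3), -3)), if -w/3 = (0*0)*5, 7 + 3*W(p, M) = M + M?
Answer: 0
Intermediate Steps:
W(p, M) = -7/3 + 2*M/3 (W(p, M) = -7/3 + (M + M)/3 = -7/3 + (2*M)/3 = -7/3 + 2*M/3)
w = 0 (w = -3*0*0*5 = -0*5 = -3*0 = 0)
a = 0 (a = -1*0 = 0)
a*(452 - W(v(-3), -3)) = 0*(452 - (-7/3 + (2/3)*(-3))) = 0*(452 - (-7/3 - 2)) = 0*(452 - 1*(-13/3)) = 0*(452 + 13/3) = 0*(1369/3) = 0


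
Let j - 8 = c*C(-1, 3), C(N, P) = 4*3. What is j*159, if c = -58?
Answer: -109392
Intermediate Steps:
C(N, P) = 12
j = -688 (j = 8 - 58*12 = 8 - 696 = -688)
j*159 = -688*159 = -109392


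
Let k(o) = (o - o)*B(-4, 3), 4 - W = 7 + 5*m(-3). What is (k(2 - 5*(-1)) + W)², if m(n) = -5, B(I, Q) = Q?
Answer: 484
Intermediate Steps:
W = 22 (W = 4 - (7 + 5*(-5)) = 4 - (7 - 25) = 4 - 1*(-18) = 4 + 18 = 22)
k(o) = 0 (k(o) = (o - o)*3 = 0*3 = 0)
(k(2 - 5*(-1)) + W)² = (0 + 22)² = 22² = 484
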